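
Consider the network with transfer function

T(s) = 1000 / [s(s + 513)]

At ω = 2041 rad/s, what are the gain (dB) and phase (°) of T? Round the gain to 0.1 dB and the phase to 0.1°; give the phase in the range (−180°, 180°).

-72.7 dB, -165.9°

At s = jω = j2041:
pole (s+513): 513 + j2041 → |·| = √(513²+2041²) = √4428850 ≈ 2104.5, ∠ = arctan(2041/513) ≈ 75.89°
pole at origin: |s| = 2041, ∠ = 90.00° (in denominator)
|T| = 1000 / 4.2953e+06 ≈ 0.00023281
Gain = 20 log₁₀(0.00023281) ≈ -72.66 dB
∠T = 0.00° − 165.89° = -165.89°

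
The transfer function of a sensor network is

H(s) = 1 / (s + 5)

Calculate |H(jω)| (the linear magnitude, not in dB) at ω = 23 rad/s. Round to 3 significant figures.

Substitute s = j23:
Numerator: 1 = 1 + j0
Denominator: (j23) + 5 = 5 + j23
|N| = √(1² + 0²) ≈ 1, ∠N ≈ 0.00°
|D| = √(5² + 23²) ≈ 23.537, ∠D ≈ 77.74°
|H| = 1 / 23.537 ≈ 0.042486

0.0425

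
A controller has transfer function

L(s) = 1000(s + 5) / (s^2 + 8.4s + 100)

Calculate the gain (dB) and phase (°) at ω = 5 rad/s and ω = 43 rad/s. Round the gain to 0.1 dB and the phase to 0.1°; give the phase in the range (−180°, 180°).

ω = 5: 38.3 dB, 15.8°; ω = 43: 27.7 dB, -85.0°

At s = jω = j5:
zero (s+5): 5 + j5 → |·| = √(5²+5²) = √50 ≈ 7.0711, ∠ = arctan(5/5) ≈ 45.00°
quadratic: (j5)² + 8.4·j5 + 100 = 75 + j42 → |·| ≈ 85.959, ∠ ≈ 29.25°
|L| = 1000 · 7.0711 / 85.959 ≈ 82.261
Gain = 20 log₁₀(82.261) ≈ 38.30 dB
∠L = 45.00° − 29.25° = 15.75°

At s = jω = j43:
zero (s+5): 5 + j43 → |·| = √(5²+43²) = √1874 ≈ 43.29, ∠ = arctan(43/5) ≈ 83.37°
quadratic: (j43)² + 8.4·j43 + 100 = -1749 + j361.2 → |·| ≈ 1785.9, ∠ ≈ 168.33°
|L| = 1000 · 43.29 / 1785.9 ≈ 24.24
Gain = 20 log₁₀(24.24) ≈ 27.69 dB
∠L = 83.37° − 168.33° = -84.96°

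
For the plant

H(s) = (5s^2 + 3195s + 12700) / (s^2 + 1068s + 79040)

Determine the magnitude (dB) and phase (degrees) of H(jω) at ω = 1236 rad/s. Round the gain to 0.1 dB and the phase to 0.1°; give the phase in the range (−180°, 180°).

12.8 dB, 15.0°

Substitute s = j1236:
Numerator: 5(j1236)^2 + 3195(j1236) + 12700 = -7625780 + j3949020
Denominator: (j1236)^2 + 1068(j1236) + 79040 = -1448656 + j1320048
|N| = √(7625780² + 3949020²) ≈ 8.5876e+06, ∠N ≈ 152.62°
|D| = √(1448656² + 1320048²) ≈ 1.9599e+06, ∠D ≈ 137.66°
|H| = 8.5876e+06 / 1.9599e+06 ≈ 4.3817
Gain = 20 log₁₀(4.3817) ≈ 12.83 dB
∠H = 152.62° − 137.66° = 14.96°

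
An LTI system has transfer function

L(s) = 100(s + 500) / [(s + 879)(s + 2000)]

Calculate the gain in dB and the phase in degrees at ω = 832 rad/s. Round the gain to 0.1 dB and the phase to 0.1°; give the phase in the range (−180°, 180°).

-28.6 dB, -7.0°

At s = jω = j832:
zero (s+500): 500 + j832 → |·| = √(500²+832²) = √942224 ≈ 970.68, ∠ = arctan(832/500) ≈ 59.00°
pole (s+879): 879 + j832 → |·| = √(879²+832²) = √1464865 ≈ 1210.3, ∠ = arctan(832/879) ≈ 43.43°
pole (s+2000): 2000 + j832 → |·| = √(2000²+832²) = √4692224 ≈ 2166.2, ∠ = arctan(832/2000) ≈ 22.59°
|L| = 100 · 970.68 / 2.6218e+06 ≈ 0.037023
Gain = 20 log₁₀(0.037023) ≈ -28.63 dB
∠L = 59.00° − 66.02° = -7.02°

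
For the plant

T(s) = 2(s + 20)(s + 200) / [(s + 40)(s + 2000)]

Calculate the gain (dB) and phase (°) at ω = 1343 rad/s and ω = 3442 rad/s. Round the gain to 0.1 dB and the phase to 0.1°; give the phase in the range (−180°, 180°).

At s = jω = j1343:
zero (s+20): 20 + j1343 → |·| = √(20²+1343²) = √1804049 ≈ 1343.1, ∠ = arctan(1343/20) ≈ 89.15°
zero (s+200): 200 + j1343 → |·| = √(200²+1343²) = √1843649 ≈ 1357.8, ∠ = arctan(1343/200) ≈ 81.53°
pole (s+40): 40 + j1343 → |·| = √(40²+1343²) = √1805249 ≈ 1343.6, ∠ = arctan(1343/40) ≈ 88.29°
pole (s+2000): 2000 + j1343 → |·| = √(2000²+1343²) = √5803649 ≈ 2409.1, ∠ = arctan(1343/2000) ≈ 33.88°
|T| = 2 · 1.8237e+06 / 3.2369e+06 ≈ 1.1268
Gain = 20 log₁₀(1.1268) ≈ 1.04 dB
∠T = 170.68° − 122.17° = 48.51°

At s = jω = j3442:
zero (s+20): 20 + j3442 → |·| = √(20²+3442²) = √11847764 ≈ 3442.1, ∠ = arctan(3442/20) ≈ 89.67°
zero (s+200): 200 + j3442 → |·| = √(200²+3442²) = √11887364 ≈ 3447.8, ∠ = arctan(3442/200) ≈ 86.67°
pole (s+40): 40 + j3442 → |·| = √(40²+3442²) = √11848964 ≈ 3442.2, ∠ = arctan(3442/40) ≈ 89.33°
pole (s+2000): 2000 + j3442 → |·| = √(2000²+3442²) = √15847364 ≈ 3980.9, ∠ = arctan(3442/2000) ≈ 59.84°
|T| = 2 · 1.1868e+07 / 1.3703e+07 ≈ 1.7322
Gain = 20 log₁₀(1.7322) ≈ 4.77 dB
∠T = 176.34° − 149.17° = 27.17°

ω = 1343: 1.0 dB, 48.5°; ω = 3442: 4.8 dB, 27.2°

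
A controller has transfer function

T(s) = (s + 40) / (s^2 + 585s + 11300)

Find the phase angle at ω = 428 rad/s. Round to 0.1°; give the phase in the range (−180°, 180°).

-39.8°

Substitute s = j428:
Numerator: (j428) + 40 = 40 + j428
Denominator: (j428)^2 + 585(j428) + 11300 = -171884 + j250380
|N| = √(40² + 428²) ≈ 429.87, ∠N ≈ 84.66°
|D| = √(171884² + 250380²) ≈ 3.037e+05, ∠D ≈ 124.47°
∠T = 84.66° − 124.47° = -39.81°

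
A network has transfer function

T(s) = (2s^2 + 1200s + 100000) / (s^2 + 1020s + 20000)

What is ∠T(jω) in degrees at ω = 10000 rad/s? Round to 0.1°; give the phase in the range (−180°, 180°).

Substitute s = j10000:
Numerator: 2(j10000)^2 + 1200(j10000) + 100000 = -199900000 + j12000000
Denominator: (j10000)^2 + 1020(j10000) + 20000 = -99980000 + j10200000
|N| = √(199900000² + 12000000²) ≈ 2.0026e+08, ∠N ≈ 176.56°
|D| = √(99980000² + 10200000²) ≈ 1.005e+08, ∠D ≈ 174.17°
∠T = 176.56° − 174.17° = 2.39°

2.4°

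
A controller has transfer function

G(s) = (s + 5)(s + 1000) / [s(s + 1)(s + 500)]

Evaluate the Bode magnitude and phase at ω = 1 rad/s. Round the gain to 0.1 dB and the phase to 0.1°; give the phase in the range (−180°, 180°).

17.2 dB, -123.7°

At s = jω = j1:
zero (s+5): 5 + j1 → |·| = √(5²+1²) = √26 ≈ 5.099, ∠ = arctan(1/5) ≈ 11.31°
zero (s+1000): 1000 + j1 → |·| = √(1000²+1²) = √1000001 ≈ 1000, ∠ = arctan(1/1000) ≈ 0.06°
pole (s+1): 1 + j1 → |·| = √(1²+1²) = √2 ≈ 1.4142, ∠ = arctan(1/1) ≈ 45.00°
pole (s+500): 500 + j1 → |·| = √(500²+1²) = √250001 ≈ 500, ∠ = arctan(1/500) ≈ 0.11°
pole at origin: |s| = 1, ∠ = 90.00° (in denominator)
|G| = 1 · 5099 / 707.1 ≈ 7.2111
Gain = 20 log₁₀(7.2111) ≈ 17.16 dB
∠G = 11.37° − 135.11° = -123.74°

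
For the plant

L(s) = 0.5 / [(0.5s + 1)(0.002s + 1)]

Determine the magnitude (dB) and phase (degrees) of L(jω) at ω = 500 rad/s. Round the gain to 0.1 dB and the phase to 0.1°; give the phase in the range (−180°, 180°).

At ω = 500 rad/s:
pole (1 + j500·0.5) = 1 + j250 → |·| ≈ 250, ∠ ≈ 89.77°
pole (1 + j500·0.002) = 1 + j1 → |·| ≈ 1.4142, ∠ ≈ 45.00°
|L| = 0.5 · 1 / (250 · 1.4142) ≈ 0.0014142
Gain = 20 log₁₀(0.0014142) ≈ -56.99 dB
∠L = (0°) − (89.77° + 45.00°) = -134.77°

-57.0 dB, -134.8°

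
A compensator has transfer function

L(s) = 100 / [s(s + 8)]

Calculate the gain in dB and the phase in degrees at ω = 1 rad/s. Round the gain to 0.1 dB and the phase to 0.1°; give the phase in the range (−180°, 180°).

21.9 dB, -97.1°

At s = jω = j1:
pole (s+8): 8 + j1 → |·| = √(8²+1²) = √65 ≈ 8.0623, ∠ = arctan(1/8) ≈ 7.13°
pole at origin: |s| = 1, ∠ = 90.00° (in denominator)
|L| = 100 / 8.0623 ≈ 12.403
Gain = 20 log₁₀(12.403) ≈ 21.87 dB
∠L = 0.00° − 97.13° = -97.13°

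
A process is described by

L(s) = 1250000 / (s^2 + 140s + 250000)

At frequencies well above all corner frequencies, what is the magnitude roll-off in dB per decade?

Each pole contributes −20 dB/decade at high frequency; each zero contributes +20 dB/decade.
Net: 0 zero(s) − 2 pole(s) → -40 dB/decade.

-40 dB/decade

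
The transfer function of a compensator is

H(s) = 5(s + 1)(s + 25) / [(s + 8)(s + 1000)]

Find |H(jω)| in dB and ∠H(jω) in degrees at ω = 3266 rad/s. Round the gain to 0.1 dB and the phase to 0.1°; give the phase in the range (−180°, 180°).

13.6 dB, 16.7°

At s = jω = j3266:
zero (s+1): 1 + j3266 → |·| = √(1²+3266²) = √10666757 ≈ 3266, ∠ = arctan(3266/1) ≈ 89.98°
zero (s+25): 25 + j3266 → |·| = √(25²+3266²) = √10667381 ≈ 3266.1, ∠ = arctan(3266/25) ≈ 89.56°
pole (s+8): 8 + j3266 → |·| = √(8²+3266²) = √10666820 ≈ 3266, ∠ = arctan(3266/8) ≈ 89.86°
pole (s+1000): 1000 + j3266 → |·| = √(1000²+3266²) = √11666756 ≈ 3415.7, ∠ = arctan(3266/1000) ≈ 72.98°
|H| = 5 · 1.0667e+07 / 1.1156e+07 ≈ 4.7808
Gain = 20 log₁₀(4.7808) ≈ 13.59 dB
∠H = 179.54° − 162.84° = 16.70°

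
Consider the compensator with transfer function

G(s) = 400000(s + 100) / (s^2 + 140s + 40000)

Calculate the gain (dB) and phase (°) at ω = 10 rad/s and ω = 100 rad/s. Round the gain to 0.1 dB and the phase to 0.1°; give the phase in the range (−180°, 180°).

At s = jω = j10:
zero (s+100): 100 + j10 → |·| = √(100²+10²) = √10100 ≈ 100.5, ∠ = arctan(10/100) ≈ 5.71°
quadratic: (j10)² + 140·j10 + 40000 = 39900 + j1400 → |·| ≈ 39925, ∠ ≈ 2.01°
|G| = 400000 · 100.5 / 39925 ≈ 1006.9
Gain = 20 log₁₀(1006.9) ≈ 60.06 dB
∠G = 5.71° − 2.01° = 3.70°

At s = jω = j100:
zero (s+100): 100 + j100 → |·| = √(100²+100²) = √20000 ≈ 141.42, ∠ = arctan(100/100) ≈ 45.00°
quadratic: (j100)² + 140·j100 + 40000 = 30000 + j14000 → |·| ≈ 33106, ∠ ≈ 25.02°
|G| = 400000 · 141.42 / 33106 ≈ 1708.7
Gain = 20 log₁₀(1708.7) ≈ 64.65 dB
∠G = 45.00° − 25.02° = 19.98°

ω = 10: 60.1 dB, 3.7°; ω = 100: 64.7 dB, 20.0°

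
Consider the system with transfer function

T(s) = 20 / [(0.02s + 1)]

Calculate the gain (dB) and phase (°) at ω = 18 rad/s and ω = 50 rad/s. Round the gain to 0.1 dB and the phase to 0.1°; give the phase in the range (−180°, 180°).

At ω = 18 rad/s:
pole (1 + j18·0.02) = 1 + j0.36 → |·| ≈ 1.0628, ∠ ≈ 19.80°
|T| = 20 · 1 / (1.0628) ≈ 18.818
Gain = 20 log₁₀(18.818) ≈ 25.49 dB
∠T = (0°) − (19.80°) = -19.80°

At ω = 50 rad/s:
pole (1 + j50·0.02) = 1 + j1 → |·| ≈ 1.4142, ∠ ≈ 45.00°
|T| = 20 · 1 / (1.4142) ≈ 14.142
Gain = 20 log₁₀(14.142) ≈ 23.01 dB
∠T = (0°) − (45.00°) = -45.00°

ω = 18: 25.5 dB, -19.8°; ω = 50: 23.0 dB, -45.0°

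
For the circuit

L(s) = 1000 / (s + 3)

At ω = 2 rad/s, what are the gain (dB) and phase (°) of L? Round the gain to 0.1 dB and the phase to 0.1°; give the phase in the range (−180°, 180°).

Substitute s = j2:
Numerator: 1000 = 1000 + j0
Denominator: (j2) + 3 = 3 + j2
|N| = √(1000² + 0²) ≈ 1000, ∠N ≈ 0.00°
|D| = √(3² + 2²) ≈ 3.6056, ∠D ≈ 33.69°
|L| = 1000 / 3.6056 ≈ 277.35
Gain = 20 log₁₀(277.35) ≈ 48.86 dB
∠L = 0.00° − 33.69° = -33.69°

48.9 dB, -33.7°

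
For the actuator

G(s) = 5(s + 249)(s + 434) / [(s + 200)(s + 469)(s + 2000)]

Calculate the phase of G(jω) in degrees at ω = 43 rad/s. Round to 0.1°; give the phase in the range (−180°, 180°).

-3.1°

At s = jω = j43:
zero (s+249): 249 + j43 → |·| = √(249²+43²) = √63850 ≈ 252.69, ∠ = arctan(43/249) ≈ 9.80°
zero (s+434): 434 + j43 → |·| = √(434²+43²) = √190205 ≈ 436.12, ∠ = arctan(43/434) ≈ 5.66°
pole (s+200): 200 + j43 → |·| = √(200²+43²) = √41849 ≈ 204.57, ∠ = arctan(43/200) ≈ 12.13°
pole (s+469): 469 + j43 → |·| = √(469²+43²) = √221810 ≈ 470.97, ∠ = arctan(43/469) ≈ 5.24°
pole (s+2000): 2000 + j43 → |·| = √(2000²+43²) = √4001849 ≈ 2000.5, ∠ = arctan(43/2000) ≈ 1.23°
∠G = 15.46° − 18.60° = -3.14°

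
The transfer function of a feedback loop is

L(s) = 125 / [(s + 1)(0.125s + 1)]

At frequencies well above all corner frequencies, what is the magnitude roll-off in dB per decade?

Each pole contributes −20 dB/decade at high frequency; each zero contributes +20 dB/decade.
Net: 0 zero(s) − 2 pole(s) → -40 dB/decade.

-40 dB/decade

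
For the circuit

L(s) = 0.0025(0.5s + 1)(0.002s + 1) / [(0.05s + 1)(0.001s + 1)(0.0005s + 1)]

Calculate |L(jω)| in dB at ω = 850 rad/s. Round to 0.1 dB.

At ω = 850 rad/s:
zero (1 + j850·0.5) = 1 + j425 → |·| ≈ 425, ∠ ≈ 89.87°
zero (1 + j850·0.002) = 1 + j1.7 → |·| ≈ 1.9723, ∠ ≈ 59.53°
pole (1 + j850·0.05) = 1 + j42.5 → |·| ≈ 42.512, ∠ ≈ 88.65°
pole (1 + j850·0.001) = 1 + j0.85 → |·| ≈ 1.3124, ∠ ≈ 40.36°
pole (1 + j850·0.0005) = 1 + j0.425 → |·| ≈ 1.0866, ∠ ≈ 23.03°
|L| = 0.0025 · 425 · 1.9723 / (42.512 · 1.3124 · 1.0866) ≈ 0.034566
Gain = 20 log₁₀(0.034566) ≈ -29.23 dB

-29.2 dB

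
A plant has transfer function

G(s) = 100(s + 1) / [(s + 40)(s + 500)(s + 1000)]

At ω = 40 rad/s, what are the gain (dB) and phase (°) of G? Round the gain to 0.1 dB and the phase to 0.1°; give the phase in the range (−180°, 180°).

-77.0 dB, 36.7°

At s = jω = j40:
zero (s+1): 1 + j40 → |·| = √(1²+40²) = √1601 ≈ 40.012, ∠ = arctan(40/1) ≈ 88.57°
pole (s+40): 40 + j40 → |·| = √(40²+40²) = √3200 ≈ 56.569, ∠ = arctan(40/40) ≈ 45.00°
pole (s+500): 500 + j40 → |·| = √(500²+40²) = √251600 ≈ 501.6, ∠ = arctan(40/500) ≈ 4.57°
pole (s+1000): 1000 + j40 → |·| = √(1000²+40²) = √1001600 ≈ 1000.8, ∠ = arctan(40/1000) ≈ 2.29°
|G| = 100 · 40.012 / 2.8398e+07 ≈ 0.0001409
Gain = 20 log₁₀(0.0001409) ≈ -77.02 dB
∠G = 88.57° − 51.86° = 36.71°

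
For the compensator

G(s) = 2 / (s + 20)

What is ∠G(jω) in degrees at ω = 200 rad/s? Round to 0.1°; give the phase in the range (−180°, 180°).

-84.3°

Substitute s = j200:
Numerator: 2 = 2 + j0
Denominator: (j200) + 20 = 20 + j200
|N| = √(2² + 0²) ≈ 2, ∠N ≈ 0.00°
|D| = √(20² + 200²) ≈ 201, ∠D ≈ 84.29°
∠G = 0.00° − 84.29° = -84.29°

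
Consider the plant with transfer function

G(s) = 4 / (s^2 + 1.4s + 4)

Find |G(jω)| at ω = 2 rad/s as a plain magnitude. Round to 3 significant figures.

At s = jω = j2:
quadratic: (j2)² + 1.4·j2 + 4 = 0 + j2.8 → |·| ≈ 2.8, ∠ ≈ 90.00°
|G| = 4 / 2.8 ≈ 1.4286

1.43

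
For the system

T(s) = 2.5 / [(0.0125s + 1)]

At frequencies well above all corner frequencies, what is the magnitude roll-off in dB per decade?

Each pole contributes −20 dB/decade at high frequency; each zero contributes +20 dB/decade.
Net: 0 zero(s) − 1 pole(s) → -20 dB/decade.

-20 dB/decade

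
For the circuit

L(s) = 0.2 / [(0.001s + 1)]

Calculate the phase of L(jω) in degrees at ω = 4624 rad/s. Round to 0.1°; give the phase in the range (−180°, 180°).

-77.8°

At ω = 4624 rad/s:
pole (1 + j4624·0.001) = 1 + j4.624 → |·| ≈ 4.7309, ∠ ≈ 77.80°
∠L = (0°) − (77.80°) = -77.80°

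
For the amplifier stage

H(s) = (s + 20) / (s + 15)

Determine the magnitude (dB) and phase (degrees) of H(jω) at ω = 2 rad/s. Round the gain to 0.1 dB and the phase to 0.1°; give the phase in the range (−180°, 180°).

Substitute s = j2:
Numerator: (j2) + 20 = 20 + j2
Denominator: (j2) + 15 = 15 + j2
|N| = √(20² + 2²) ≈ 20.1, ∠N ≈ 5.71°
|D| = √(15² + 2²) ≈ 15.133, ∠D ≈ 7.59°
|H| = 20.1 / 15.133 ≈ 1.3282
Gain = 20 log₁₀(1.3282) ≈ 2.47 dB
∠H = 5.71° − 7.59° = -1.88°

2.5 dB, -1.9°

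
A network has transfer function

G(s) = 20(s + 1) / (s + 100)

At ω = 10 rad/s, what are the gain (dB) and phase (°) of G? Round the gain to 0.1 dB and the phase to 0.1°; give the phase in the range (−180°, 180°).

6.0 dB, 78.6°

At s = jω = j10:
zero (s+1): 1 + j10 → |·| = √(1²+10²) = √101 ≈ 10.05, ∠ = arctan(10/1) ≈ 84.29°
pole (s+100): 100 + j10 → |·| = √(100²+10²) = √10100 ≈ 100.5, ∠ = arctan(10/100) ≈ 5.71°
|G| = 20 · 10.05 / 100.5 ≈ 2
Gain = 20 log₁₀(2) ≈ 6.02 dB
∠G = 84.29° − 5.71° = 78.58°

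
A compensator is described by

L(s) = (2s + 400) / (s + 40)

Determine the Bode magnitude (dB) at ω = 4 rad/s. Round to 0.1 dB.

Substitute s = j4:
Numerator: 2(j4) + 400 = 400 + j8
Denominator: (j4) + 40 = 40 + j4
|N| = √(400² + 8²) ≈ 400.08, ∠N ≈ 1.15°
|D| = √(40² + 4²) ≈ 40.2, ∠D ≈ 5.71°
|L| = 400.08 / 40.2 ≈ 9.9522
Gain = 20 log₁₀(9.9522) ≈ 19.96 dB

20.0 dB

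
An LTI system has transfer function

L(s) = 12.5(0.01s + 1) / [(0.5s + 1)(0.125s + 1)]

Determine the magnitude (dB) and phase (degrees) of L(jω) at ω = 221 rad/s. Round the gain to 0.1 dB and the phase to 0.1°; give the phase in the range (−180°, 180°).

At ω = 221 rad/s:
zero (1 + j221·0.01) = 1 + j2.21 → |·| ≈ 2.4257, ∠ ≈ 65.65°
pole (1 + j221·0.5) = 1 + j110.5 → |·| ≈ 110.5, ∠ ≈ 89.48°
pole (1 + j221·0.125) = 1 + j27.625 → |·| ≈ 27.643, ∠ ≈ 87.93°
|L| = 12.5 · 2.4257 / (110.5 · 27.643) ≈ 0.0099266
Gain = 20 log₁₀(0.0099266) ≈ -40.06 dB
∠L = (65.65°) − (89.48° + 87.93°) = -111.76°

-40.1 dB, -111.8°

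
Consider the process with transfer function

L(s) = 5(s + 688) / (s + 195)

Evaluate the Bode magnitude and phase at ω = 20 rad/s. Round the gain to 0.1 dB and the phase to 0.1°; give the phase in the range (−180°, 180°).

At s = jω = j20:
zero (s+688): 688 + j20 → |·| = √(688²+20²) = √473744 ≈ 688.29, ∠ = arctan(20/688) ≈ 1.67°
pole (s+195): 195 + j20 → |·| = √(195²+20²) = √38425 ≈ 196.02, ∠ = arctan(20/195) ≈ 5.86°
|L| = 5 · 688.29 / 196.02 ≈ 17.557
Gain = 20 log₁₀(17.557) ≈ 24.89 dB
∠L = 1.67° − 5.86° = -4.19°

24.9 dB, -4.2°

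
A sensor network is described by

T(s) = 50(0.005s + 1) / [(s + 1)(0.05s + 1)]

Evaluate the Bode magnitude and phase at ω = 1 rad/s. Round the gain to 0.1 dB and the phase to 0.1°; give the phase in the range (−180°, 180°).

31.0 dB, -47.6°

At ω = 1 rad/s:
zero (1 + j1·0.005) = 1 + j0.005 → |·| ≈ 1, ∠ ≈ 0.29°
pole (1 + j1·1) = 1 + j1 → |·| ≈ 1.4142, ∠ ≈ 45.00°
pole (1 + j1·0.05) = 1 + j0.05 → |·| ≈ 1.0012, ∠ ≈ 2.86°
|T| = 50 · 1 / (1.4142 · 1.0012) ≈ 35.313
Gain = 20 log₁₀(35.313) ≈ 30.96 dB
∠T = (0.29°) − (45.00° + 2.86°) = -47.57°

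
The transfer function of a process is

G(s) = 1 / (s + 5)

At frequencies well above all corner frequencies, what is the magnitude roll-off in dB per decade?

-20 dB/decade

Each pole contributes −20 dB/decade at high frequency; each zero contributes +20 dB/decade.
Net: 0 zero(s) − 1 pole(s) → -20 dB/decade.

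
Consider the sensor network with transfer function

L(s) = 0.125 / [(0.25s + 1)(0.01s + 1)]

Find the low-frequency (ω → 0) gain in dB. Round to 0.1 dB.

L(0) = 0.125 · 1 / 1 = 0.125
20 log₁₀(0.125) ≈ -18.06 dB

-18.1 dB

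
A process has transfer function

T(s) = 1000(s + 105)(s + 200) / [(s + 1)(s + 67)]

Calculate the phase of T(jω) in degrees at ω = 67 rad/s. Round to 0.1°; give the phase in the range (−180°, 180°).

At s = jω = j67:
zero (s+105): 105 + j67 → |·| = √(105²+67²) = √15514 ≈ 124.56, ∠ = arctan(67/105) ≈ 32.54°
zero (s+200): 200 + j67 → |·| = √(200²+67²) = √44489 ≈ 210.92, ∠ = arctan(67/200) ≈ 18.52°
pole (s+1): 1 + j67 → |·| = √(1²+67²) = √4490 ≈ 67.007, ∠ = arctan(67/1) ≈ 89.14°
pole (s+67): 67 + j67 → |·| = √(67²+67²) = √8978 ≈ 94.752, ∠ = arctan(67/67) ≈ 45.00°
∠T = 51.06° − 134.14° = -83.08°

-83.1°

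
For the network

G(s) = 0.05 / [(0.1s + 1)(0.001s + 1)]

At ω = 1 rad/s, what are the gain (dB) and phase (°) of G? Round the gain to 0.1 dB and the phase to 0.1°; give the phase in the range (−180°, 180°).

At ω = 1 rad/s:
pole (1 + j1·0.1) = 1 + j0.1 → |·| ≈ 1.005, ∠ ≈ 5.71°
pole (1 + j1·0.001) = 1 + j0.001 → |·| ≈ 1, ∠ ≈ 0.06°
|G| = 0.05 · 1 / (1.005 · 1) ≈ 0.049751
Gain = 20 log₁₀(0.049751) ≈ -26.06 dB
∠G = (0°) − (5.71° + 0.06°) = -5.77°

-26.1 dB, -5.8°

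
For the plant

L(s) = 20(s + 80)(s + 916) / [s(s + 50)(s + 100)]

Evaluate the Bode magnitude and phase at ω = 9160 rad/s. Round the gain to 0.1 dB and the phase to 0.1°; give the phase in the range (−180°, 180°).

At s = jω = j9160:
zero (s+80): 80 + j9160 → |·| = √(80²+9160²) = √83912000 ≈ 9160.3, ∠ = arctan(9160/80) ≈ 89.50°
zero (s+916): 916 + j9160 → |·| = √(916²+9160²) = √84744656 ≈ 9205.7, ∠ = arctan(9160/916) ≈ 84.29°
pole (s+50): 50 + j9160 → |·| = √(50²+9160²) = √83908100 ≈ 9160.1, ∠ = arctan(9160/50) ≈ 89.69°
pole (s+100): 100 + j9160 → |·| = √(100²+9160²) = √83915600 ≈ 9160.5, ∠ = arctan(9160/100) ≈ 89.37°
pole at origin: |s| = 9160, ∠ = 90.00° (in denominator)
|L| = 20 · 8.4327e+07 / 7.6863e+11 ≈ 0.0021942
Gain = 20 log₁₀(0.0021942) ≈ -53.17 dB
∠L = 173.79° − 269.06° = -95.27°

-53.2 dB, -95.3°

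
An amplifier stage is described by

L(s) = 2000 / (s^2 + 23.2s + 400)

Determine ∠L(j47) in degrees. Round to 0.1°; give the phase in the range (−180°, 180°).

-148.9°

At s = jω = j47:
quadratic: (j47)² + 23.2·j47 + 400 = -1809 + j1090.4 → |·| ≈ 2112.2, ∠ ≈ 148.92°
∠L = 0.00° − 148.92° = -148.92°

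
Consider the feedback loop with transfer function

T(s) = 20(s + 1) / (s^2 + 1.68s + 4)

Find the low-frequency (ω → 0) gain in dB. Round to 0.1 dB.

14.0 dB

T(0) = 20·1 / 4 = 5
20 log₁₀(5) ≈ 13.98 dB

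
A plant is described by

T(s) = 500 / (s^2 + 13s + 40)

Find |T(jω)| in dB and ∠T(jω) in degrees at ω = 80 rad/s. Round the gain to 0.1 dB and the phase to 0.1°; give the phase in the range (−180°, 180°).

-22.2 dB, -170.7°

Substitute s = j80:
Numerator: 500 = 500 + j0
Denominator: (j80)^2 + 13(j80) + 40 = -6360 + j1040
|N| = √(500² + 0²) ≈ 500, ∠N ≈ 0.00°
|D| = √(6360² + 1040²) ≈ 6444.5, ∠D ≈ 170.71°
|T| = 500 / 6444.5 ≈ 0.077586
Gain = 20 log₁₀(0.077586) ≈ -22.20 dB
∠T = 0.00° − 170.71° = -170.71°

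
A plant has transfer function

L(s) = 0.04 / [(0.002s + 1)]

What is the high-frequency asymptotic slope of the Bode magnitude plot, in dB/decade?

-20 dB/decade

Each pole contributes −20 dB/decade at high frequency; each zero contributes +20 dB/decade.
Net: 0 zero(s) − 1 pole(s) → -20 dB/decade.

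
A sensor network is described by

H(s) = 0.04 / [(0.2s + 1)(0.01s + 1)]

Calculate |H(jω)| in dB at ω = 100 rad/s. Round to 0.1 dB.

At ω = 100 rad/s:
pole (1 + j100·0.2) = 1 + j20 → |·| ≈ 20.025, ∠ ≈ 87.14°
pole (1 + j100·0.01) = 1 + j1 → |·| ≈ 1.4142, ∠ ≈ 45.00°
|H| = 0.04 · 1 / (20.025 · 1.4142) ≈ 0.0014125
Gain = 20 log₁₀(0.0014125) ≈ -57.00 dB

-57.0 dB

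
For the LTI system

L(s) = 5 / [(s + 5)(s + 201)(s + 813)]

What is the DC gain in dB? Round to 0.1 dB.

-104.3 dB

L(0) = 5 / (5·201·813) ≈ 6.1195e-06
20 log₁₀(6.1195e-06) ≈ -104.27 dB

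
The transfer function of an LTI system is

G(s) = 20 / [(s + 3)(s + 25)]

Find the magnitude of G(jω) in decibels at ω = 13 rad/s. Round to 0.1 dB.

At s = jω = j13:
pole (s+3): 3 + j13 → |·| = √(3²+13²) = √178 ≈ 13.342, ∠ = arctan(13/3) ≈ 77.01°
pole (s+25): 25 + j13 → |·| = √(25²+13²) = √794 ≈ 28.178, ∠ = arctan(13/25) ≈ 27.47°
|G| = 20 / 375.95 ≈ 0.053199
Gain = 20 log₁₀(0.053199) ≈ -25.48 dB

-25.5 dB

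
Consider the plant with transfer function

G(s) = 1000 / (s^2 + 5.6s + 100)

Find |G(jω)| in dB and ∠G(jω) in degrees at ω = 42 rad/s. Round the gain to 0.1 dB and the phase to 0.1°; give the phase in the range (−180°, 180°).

At s = jω = j42:
quadratic: (j42)² + 5.6·j42 + 100 = -1664 + j235.2 → |·| ≈ 1680.5, ∠ ≈ 171.95°
|G| = 1000 / 1680.5 ≈ 0.59506
Gain = 20 log₁₀(0.59506) ≈ -4.51 dB
∠G = 0.00° − 171.95° = -171.95°

-4.5 dB, -172.0°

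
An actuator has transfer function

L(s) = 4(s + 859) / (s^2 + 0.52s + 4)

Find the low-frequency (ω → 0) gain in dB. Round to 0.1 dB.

58.7 dB

L(0) = 4·859 / 4 = 859
20 log₁₀(859) ≈ 58.68 dB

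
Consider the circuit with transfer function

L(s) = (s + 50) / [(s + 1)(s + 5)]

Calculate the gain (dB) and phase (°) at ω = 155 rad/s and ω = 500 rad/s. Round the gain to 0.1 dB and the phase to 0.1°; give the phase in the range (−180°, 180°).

ω = 155: -43.4 dB, -105.7°; ω = 500: -53.9 dB, -95.0°

At s = jω = j155:
zero (s+50): 50 + j155 → |·| = √(50²+155²) = √26525 ≈ 162.86, ∠ = arctan(155/50) ≈ 72.12°
pole (s+1): 1 + j155 → |·| = √(1²+155²) = √24026 ≈ 155, ∠ = arctan(155/1) ≈ 89.63°
pole (s+5): 5 + j155 → |·| = √(5²+155²) = √24050 ≈ 155.08, ∠ = arctan(155/5) ≈ 88.15°
|L| = 1 · 162.86 / 24037 ≈ 0.0067754
Gain = 20 log₁₀(0.0067754) ≈ -43.38 dB
∠L = 72.12° − 177.78° = -105.66°

At s = jω = j500:
zero (s+50): 50 + j500 → |·| = √(50²+500²) = √252500 ≈ 502.49, ∠ = arctan(500/50) ≈ 84.29°
pole (s+1): 1 + j500 → |·| = √(1²+500²) = √250001 ≈ 500, ∠ = arctan(500/1) ≈ 89.89°
pole (s+5): 5 + j500 → |·| = √(5²+500²) = √250025 ≈ 500.02, ∠ = arctan(500/5) ≈ 89.43°
|L| = 1 · 502.49 / 2.5001e+05 ≈ 0.0020099
Gain = 20 log₁₀(0.0020099) ≈ -53.94 dB
∠L = 84.29° − 179.32° = -95.03°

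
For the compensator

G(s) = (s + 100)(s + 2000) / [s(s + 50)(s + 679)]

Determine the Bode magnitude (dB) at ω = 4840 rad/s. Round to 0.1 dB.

-73.1 dB

At s = jω = j4840:
zero (s+100): 100 + j4840 → |·| = √(100²+4840²) = √23435600 ≈ 4841, ∠ = arctan(4840/100) ≈ 88.82°
zero (s+2000): 2000 + j4840 → |·| = √(2000²+4840²) = √27425600 ≈ 5236.9, ∠ = arctan(4840/2000) ≈ 67.55°
pole (s+50): 50 + j4840 → |·| = √(50²+4840²) = √23428100 ≈ 4840.3, ∠ = arctan(4840/50) ≈ 89.41°
pole (s+679): 679 + j4840 → |·| = √(679²+4840²) = √23886641 ≈ 4887.4, ∠ = arctan(4840/679) ≈ 82.01°
pole at origin: |s| = 4840, ∠ = 90.00° (in denominator)
|G| = 1 · 2.5352e+07 / 1.145e+11 ≈ 0.00022141
Gain = 20 log₁₀(0.00022141) ≈ -73.10 dB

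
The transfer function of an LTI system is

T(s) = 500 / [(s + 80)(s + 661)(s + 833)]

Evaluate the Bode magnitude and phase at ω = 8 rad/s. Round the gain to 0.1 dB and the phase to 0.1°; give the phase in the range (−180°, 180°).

At s = jω = j8:
pole (s+80): 80 + j8 → |·| = √(80²+8²) = √6464 ≈ 80.399, ∠ = arctan(8/80) ≈ 5.71°
pole (s+661): 661 + j8 → |·| = √(661²+8²) = √436985 ≈ 661.05, ∠ = arctan(8/661) ≈ 0.69°
pole (s+833): 833 + j8 → |·| = √(833²+8²) = √693953 ≈ 833.04, ∠ = arctan(8/833) ≈ 0.55°
|T| = 500 / 4.4274e+07 ≈ 1.1293e-05
Gain = 20 log₁₀(1.1293e-05) ≈ -98.94 dB
∠T = 0.00° − 6.95° = -6.95°

-98.9 dB, -7.0°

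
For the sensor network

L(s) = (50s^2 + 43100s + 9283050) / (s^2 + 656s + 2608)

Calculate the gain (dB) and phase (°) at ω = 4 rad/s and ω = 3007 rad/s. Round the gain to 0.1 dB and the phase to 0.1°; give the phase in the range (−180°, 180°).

Substitute s = j4:
Numerator: 50(j4)^2 + 43100(j4) + 9283050 = 9282250 + j172400
Denominator: (j4)^2 + 656(j4) + 2608 = 2592 + j2624
|N| = √(9282250² + 172400²) ≈ 9.2839e+06, ∠N ≈ 1.06°
|D| = √(2592² + 2624²) ≈ 3688.3, ∠D ≈ 45.35°
|L| = 9.2839e+06 / 3688.3 ≈ 2517.1
Gain = 20 log₁₀(2517.1) ≈ 68.02 dB
∠L = 1.06° − 45.35° = -44.29°

Substitute s = j3007:
Numerator: 50(j3007)^2 + 43100(j3007) + 9283050 = -442819400 + j129601700
Denominator: (j3007)^2 + 656(j3007) + 2608 = -9039441 + j1972592
|N| = √(442819400² + 129601700²) ≈ 4.614e+08, ∠N ≈ 163.69°
|D| = √(9039441² + 1972592²) ≈ 9.2522e+06, ∠D ≈ 167.69°
|L| = 4.614e+08 / 9.2522e+06 ≈ 49.869
Gain = 20 log₁₀(49.869) ≈ 33.96 dB
∠L = 163.69° − 167.69° = -4.00°

ω = 4: 68.0 dB, -44.3°; ω = 3007: 34.0 dB, -4.0°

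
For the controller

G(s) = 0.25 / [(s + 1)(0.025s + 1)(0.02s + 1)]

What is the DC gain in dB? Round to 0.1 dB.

-12.0 dB

G(0) = 0.25 · 1 / 1 = 0.25
20 log₁₀(0.25) ≈ -12.04 dB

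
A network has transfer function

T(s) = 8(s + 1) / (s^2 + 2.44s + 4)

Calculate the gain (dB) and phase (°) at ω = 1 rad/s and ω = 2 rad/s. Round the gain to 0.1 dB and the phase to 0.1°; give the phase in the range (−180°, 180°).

At s = jω = j1:
zero (s+1): 1 + j1 → |·| = √(1²+1²) = √2 ≈ 1.4142, ∠ = arctan(1/1) ≈ 45.00°
quadratic: (j1)² + 2.44·j1 + 4 = 3 + j2.44 → |·| ≈ 3.867, ∠ ≈ 39.12°
|T| = 8 · 1.4142 / 3.867 ≈ 2.9257
Gain = 20 log₁₀(2.9257) ≈ 9.32 dB
∠T = 45.00° − 39.12° = 5.88°

At s = jω = j2:
zero (s+1): 1 + j2 → |·| = √(1²+2²) = √5 ≈ 2.2361, ∠ = arctan(2/1) ≈ 63.43°
quadratic: (j2)² + 2.44·j2 + 4 = 0 + j4.88 → |·| ≈ 4.88, ∠ ≈ 90.00°
|T| = 8 · 2.2361 / 4.88 ≈ 3.6657
Gain = 20 log₁₀(3.6657) ≈ 11.28 dB
∠T = 63.43° − 90.00° = -26.57°

ω = 1: 9.3 dB, 5.9°; ω = 2: 11.3 dB, -26.6°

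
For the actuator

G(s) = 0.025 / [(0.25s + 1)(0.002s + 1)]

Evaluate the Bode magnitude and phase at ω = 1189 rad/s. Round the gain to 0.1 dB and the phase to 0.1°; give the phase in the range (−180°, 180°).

At ω = 1189 rad/s:
pole (1 + j1189·0.25) = 1 + j297.25 → |·| ≈ 297.25, ∠ ≈ 89.81°
pole (1 + j1189·0.002) = 1 + j2.378 → |·| ≈ 2.5797, ∠ ≈ 67.19°
|G| = 0.025 · 1 / (297.25 · 2.5797) ≈ 3.2602e-05
Gain = 20 log₁₀(3.2602e-05) ≈ -89.74 dB
∠G = (0°) − (89.81° + 67.19°) = -157.00°

-89.7 dB, -157.0°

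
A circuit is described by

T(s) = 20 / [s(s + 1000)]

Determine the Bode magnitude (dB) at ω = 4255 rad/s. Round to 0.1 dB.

At s = jω = j4255:
pole (s+1000): 1000 + j4255 → |·| = √(1000²+4255²) = √19105025 ≈ 4370.9, ∠ = arctan(4255/1000) ≈ 76.77°
pole at origin: |s| = 4255, ∠ = 90.00° (in denominator)
|T| = 20 / 1.8598e+07 ≈ 1.0754e-06
Gain = 20 log₁₀(1.0754e-06) ≈ -119.37 dB

-119.4 dB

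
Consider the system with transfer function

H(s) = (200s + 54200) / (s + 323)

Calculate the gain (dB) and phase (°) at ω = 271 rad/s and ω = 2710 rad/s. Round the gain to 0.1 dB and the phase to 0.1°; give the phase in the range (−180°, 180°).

ω = 271: 45.2 dB, 5.0°; ω = 2710: 46.0 dB, 1.1°

Substitute s = j271:
Numerator: 200(j271) + 54200 = 54200 + j54200
Denominator: (j271) + 323 = 323 + j271
|N| = √(54200² + 54200²) ≈ 76650, ∠N ≈ 45.00°
|D| = √(323² + 271²) ≈ 421.63, ∠D ≈ 40.00°
|H| = 76650 / 421.63 ≈ 181.79
Gain = 20 log₁₀(181.79) ≈ 45.19 dB
∠H = 45.00° − 40.00° = 5.00°

Substitute s = j2710:
Numerator: 200(j2710) + 54200 = 54200 + j542000
Denominator: (j2710) + 323 = 323 + j2710
|N| = √(54200² + 542000²) ≈ 5.447e+05, ∠N ≈ 84.29°
|D| = √(323² + 2710²) ≈ 2729.2, ∠D ≈ 83.20°
|H| = 5.447e+05 / 2729.2 ≈ 199.58
Gain = 20 log₁₀(199.58) ≈ 46.00 dB
∠H = 84.29° − 83.20° = 1.09°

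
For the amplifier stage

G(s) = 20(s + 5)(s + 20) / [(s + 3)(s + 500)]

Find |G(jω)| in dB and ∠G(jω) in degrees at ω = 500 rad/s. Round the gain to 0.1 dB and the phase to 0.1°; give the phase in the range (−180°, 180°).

At s = jω = j500:
zero (s+5): 5 + j500 → |·| = √(5²+500²) = √250025 ≈ 500.02, ∠ = arctan(500/5) ≈ 89.43°
zero (s+20): 20 + j500 → |·| = √(20²+500²) = √250400 ≈ 500.4, ∠ = arctan(500/20) ≈ 87.71°
pole (s+3): 3 + j500 → |·| = √(3²+500²) = √250009 ≈ 500.01, ∠ = arctan(500/3) ≈ 89.66°
pole (s+500): 500 + j500 → |·| = √(500²+500²) = √500000 ≈ 707.11, ∠ = arctan(500/500) ≈ 45.00°
|G| = 20 · 2.5021e+05 / 3.5356e+05 ≈ 14.154
Gain = 20 log₁₀(14.154) ≈ 23.02 dB
∠G = 177.14° − 134.66° = 42.48°

23.0 dB, 42.5°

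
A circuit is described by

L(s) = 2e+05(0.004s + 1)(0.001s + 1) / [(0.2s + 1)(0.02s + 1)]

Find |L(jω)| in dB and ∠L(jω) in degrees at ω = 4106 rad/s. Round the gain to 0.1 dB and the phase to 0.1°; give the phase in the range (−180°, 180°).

46.3 dB, -16.4°

At ω = 4106 rad/s:
zero (1 + j4106·0.004) = 1 + j16.424 → |·| ≈ 16.454, ∠ ≈ 86.52°
zero (1 + j4106·0.001) = 1 + j4.106 → |·| ≈ 4.226, ∠ ≈ 76.31°
pole (1 + j4106·0.2) = 1 + j821.2 → |·| ≈ 821.2, ∠ ≈ 89.93°
pole (1 + j4106·0.02) = 1 + j82.12 → |·| ≈ 82.126, ∠ ≈ 89.30°
|L| = 2e+05 · 16.454 · 4.226 / (821.2 · 82.126) ≈ 206.21
Gain = 20 log₁₀(206.21) ≈ 46.29 dB
∠L = (86.52° + 76.31°) − (89.93° + 89.30°) = -16.40°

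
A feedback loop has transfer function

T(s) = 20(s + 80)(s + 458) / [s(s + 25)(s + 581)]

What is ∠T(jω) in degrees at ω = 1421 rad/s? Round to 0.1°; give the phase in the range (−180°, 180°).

-87.8°

At s = jω = j1421:
zero (s+80): 80 + j1421 → |·| = √(80²+1421²) = √2025641 ≈ 1423.3, ∠ = arctan(1421/80) ≈ 86.78°
zero (s+458): 458 + j1421 → |·| = √(458²+1421²) = √2229005 ≈ 1493, ∠ = arctan(1421/458) ≈ 72.14°
pole (s+25): 25 + j1421 → |·| = √(25²+1421²) = √2019866 ≈ 1421.2, ∠ = arctan(1421/25) ≈ 88.99°
pole (s+581): 581 + j1421 → |·| = √(581²+1421²) = √2356802 ≈ 1535.2, ∠ = arctan(1421/581) ≈ 67.76°
pole at origin: |s| = 1421, ∠ = 90.00° (in denominator)
∠T = 158.92° − 246.75° = -87.83°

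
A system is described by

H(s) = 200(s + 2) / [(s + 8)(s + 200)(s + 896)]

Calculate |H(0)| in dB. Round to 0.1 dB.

-71.1 dB

H(0) = 200·2 / (8·200·896) ≈ 0.00027902
20 log₁₀(0.00027902) ≈ -71.09 dB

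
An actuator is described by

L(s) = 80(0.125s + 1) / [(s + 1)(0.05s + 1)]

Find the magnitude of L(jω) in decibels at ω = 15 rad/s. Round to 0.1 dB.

At ω = 15 rad/s:
zero (1 + j15·0.125) = 1 + j1.875 → |·| ≈ 2.125, ∠ ≈ 61.93°
pole (1 + j15·1) = 1 + j15 → |·| ≈ 15.033, ∠ ≈ 86.19°
pole (1 + j15·0.05) = 1 + j0.75 → |·| ≈ 1.25, ∠ ≈ 36.87°
|L| = 80 · 2.125 / (15.033 · 1.25) ≈ 9.0468
Gain = 20 log₁₀(9.0468) ≈ 19.13 dB

19.1 dB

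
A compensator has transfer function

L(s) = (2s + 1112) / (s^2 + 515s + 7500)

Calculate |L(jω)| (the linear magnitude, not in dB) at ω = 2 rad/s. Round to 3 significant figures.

0.147

Substitute s = j2:
Numerator: 2(j2) + 1112 = 1112 + j4
Denominator: (j2)^2 + 515(j2) + 7500 = 7496 + j1030
|N| = √(1112² + 4²) ≈ 1112, ∠N ≈ 0.21°
|D| = √(7496² + 1030²) ≈ 7566.4, ∠D ≈ 7.82°
|L| = 1112 / 7566.4 ≈ 0.14697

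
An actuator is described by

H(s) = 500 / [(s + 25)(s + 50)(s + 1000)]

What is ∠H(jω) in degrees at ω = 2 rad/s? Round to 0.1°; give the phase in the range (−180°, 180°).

-7.0°

At s = jω = j2:
pole (s+25): 25 + j2 → |·| = √(25²+2²) = √629 ≈ 25.08, ∠ = arctan(2/25) ≈ 4.57°
pole (s+50): 50 + j2 → |·| = √(50²+2²) = √2504 ≈ 50.04, ∠ = arctan(2/50) ≈ 2.29°
pole (s+1000): 1000 + j2 → |·| = √(1000²+2²) = √1000004 ≈ 1000, ∠ = arctan(2/1000) ≈ 0.11°
∠H = 0.00° − 6.97° = -6.97°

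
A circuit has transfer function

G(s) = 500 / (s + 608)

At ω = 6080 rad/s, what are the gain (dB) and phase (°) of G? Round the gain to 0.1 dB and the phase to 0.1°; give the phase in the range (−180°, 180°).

Substitute s = j6080:
Numerator: 500 = 500 + j0
Denominator: (j6080) + 608 = 608 + j6080
|N| = √(500² + 0²) ≈ 500, ∠N ≈ 0.00°
|D| = √(608² + 6080²) ≈ 6110.3, ∠D ≈ 84.29°
|G| = 500 / 6110.3 ≈ 0.081829
Gain = 20 log₁₀(0.081829) ≈ -21.74 dB
∠G = 0.00° − 84.29° = -84.29°

-21.7 dB, -84.3°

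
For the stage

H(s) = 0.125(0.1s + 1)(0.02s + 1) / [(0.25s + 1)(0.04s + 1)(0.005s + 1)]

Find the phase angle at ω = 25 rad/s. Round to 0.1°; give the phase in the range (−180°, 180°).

At ω = 25 rad/s:
zero (1 + j25·0.1) = 1 + j2.5 → |·| ≈ 2.6926, ∠ ≈ 68.20°
zero (1 + j25·0.02) = 1 + j0.5 → |·| ≈ 1.118, ∠ ≈ 26.57°
pole (1 + j25·0.25) = 1 + j6.25 → |·| ≈ 6.3295, ∠ ≈ 80.91°
pole (1 + j25·0.04) = 1 + j1 → |·| ≈ 1.4142, ∠ ≈ 45.00°
pole (1 + j25·0.005) = 1 + j0.125 → |·| ≈ 1.0078, ∠ ≈ 7.13°
∠H = (68.20° + 26.57°) − (80.91° + 45.00° + 7.13°) = -38.27°

-38.3°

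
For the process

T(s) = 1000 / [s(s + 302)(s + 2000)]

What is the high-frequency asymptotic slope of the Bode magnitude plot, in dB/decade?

-60 dB/decade

Each pole contributes −20 dB/decade at high frequency; each zero contributes +20 dB/decade.
Net: 0 zero(s) − 3 pole(s) → -60 dB/decade.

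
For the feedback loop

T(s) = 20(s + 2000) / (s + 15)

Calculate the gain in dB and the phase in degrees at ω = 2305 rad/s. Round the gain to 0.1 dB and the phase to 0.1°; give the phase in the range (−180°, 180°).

At s = jω = j2305:
zero (s+2000): 2000 + j2305 → |·| = √(2000²+2305²) = √9313025 ≈ 3051.7, ∠ = arctan(2305/2000) ≈ 49.05°
pole (s+15): 15 + j2305 → |·| = √(15²+2305²) = √5313250 ≈ 2305, ∠ = arctan(2305/15) ≈ 89.63°
|T| = 20 · 3051.7 / 2305 ≈ 26.479
Gain = 20 log₁₀(26.479) ≈ 28.46 dB
∠T = 49.05° − 89.63° = -40.58°

28.5 dB, -40.6°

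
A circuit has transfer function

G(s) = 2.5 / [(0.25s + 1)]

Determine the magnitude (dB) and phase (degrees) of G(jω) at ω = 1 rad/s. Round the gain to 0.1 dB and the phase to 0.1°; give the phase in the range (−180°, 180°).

At ω = 1 rad/s:
pole (1 + j1·0.25) = 1 + j0.25 → |·| ≈ 1.0308, ∠ ≈ 14.04°
|G| = 2.5 · 1 / (1.0308) ≈ 2.4253
Gain = 20 log₁₀(2.4253) ≈ 7.70 dB
∠G = (0°) − (14.04°) = -14.04°

7.7 dB, -14.0°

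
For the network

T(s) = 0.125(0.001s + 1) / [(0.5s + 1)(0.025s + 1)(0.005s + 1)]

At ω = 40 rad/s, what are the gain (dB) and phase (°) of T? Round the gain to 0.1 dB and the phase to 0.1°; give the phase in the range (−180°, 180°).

-47.3 dB, -141.2°

At ω = 40 rad/s:
zero (1 + j40·0.001) = 1 + j0.04 → |·| ≈ 1.0008, ∠ ≈ 2.29°
pole (1 + j40·0.5) = 1 + j20 → |·| ≈ 20.025, ∠ ≈ 87.14°
pole (1 + j40·0.025) = 1 + j1 → |·| ≈ 1.4142, ∠ ≈ 45.00°
pole (1 + j40·0.005) = 1 + j0.2 → |·| ≈ 1.0198, ∠ ≈ 11.31°
|T| = 0.125 · 1.0008 / (20.025 · 1.4142 · 1.0198) ≈ 0.0043317
Gain = 20 log₁₀(0.0043317) ≈ -47.27 dB
∠T = (2.29°) − (87.14° + 45.00° + 11.31°) = -141.16°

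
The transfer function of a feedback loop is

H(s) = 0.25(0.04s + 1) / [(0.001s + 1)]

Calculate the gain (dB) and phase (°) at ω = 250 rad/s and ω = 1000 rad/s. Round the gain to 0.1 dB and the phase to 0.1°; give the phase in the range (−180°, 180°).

At ω = 250 rad/s:
zero (1 + j250·0.04) = 1 + j10 → |·| ≈ 10.05, ∠ ≈ 84.29°
pole (1 + j250·0.001) = 1 + j0.25 → |·| ≈ 1.0308, ∠ ≈ 14.04°
|H| = 0.25 · 10.05 / (1.0308) ≈ 2.4374
Gain = 20 log₁₀(2.4374) ≈ 7.74 dB
∠H = (84.29°) − (14.04°) = 70.25°

At ω = 1000 rad/s:
zero (1 + j1000·0.04) = 1 + j40 → |·| ≈ 40.012, ∠ ≈ 88.57°
pole (1 + j1000·0.001) = 1 + j1 → |·| ≈ 1.4142, ∠ ≈ 45.00°
|H| = 0.25 · 40.012 / (1.4142) ≈ 7.0733
Gain = 20 log₁₀(7.0733) ≈ 16.99 dB
∠H = (88.57°) − (45.00°) = 43.57°

ω = 250: 7.7 dB, 70.3°; ω = 1000: 17.0 dB, 43.6°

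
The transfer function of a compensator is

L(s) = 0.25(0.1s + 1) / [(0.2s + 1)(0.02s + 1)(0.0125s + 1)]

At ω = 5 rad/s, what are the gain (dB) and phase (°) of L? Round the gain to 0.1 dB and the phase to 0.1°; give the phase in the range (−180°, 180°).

-14.1 dB, -27.7°

At ω = 5 rad/s:
zero (1 + j5·0.1) = 1 + j0.5 → |·| ≈ 1.118, ∠ ≈ 26.57°
pole (1 + j5·0.2) = 1 + j1 → |·| ≈ 1.4142, ∠ ≈ 45.00°
pole (1 + j5·0.02) = 1 + j0.1 → |·| ≈ 1.005, ∠ ≈ 5.71°
pole (1 + j5·0.0125) = 1 + j0.0625 → |·| ≈ 1.002, ∠ ≈ 3.58°
|L| = 0.25 · 1.118 / (1.4142 · 1.005 · 1.002) ≈ 0.19626
Gain = 20 log₁₀(0.19626) ≈ -14.14 dB
∠L = (26.57°) − (45.00° + 5.71° + 3.58°) = -27.72°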